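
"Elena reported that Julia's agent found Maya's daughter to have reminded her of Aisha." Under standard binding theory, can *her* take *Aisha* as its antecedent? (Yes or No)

No

*her* is a pronoun; Principle B requires it to be free in its binding domain — the clause headed by 'reminded'.
— Aisha: second object of the clause headed by 'reminded'; is c-commanded by the pronoun; coreference would bind this R-expression — blocked (Principle C).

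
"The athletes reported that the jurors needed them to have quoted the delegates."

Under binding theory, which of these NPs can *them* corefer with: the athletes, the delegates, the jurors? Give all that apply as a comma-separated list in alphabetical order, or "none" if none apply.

the athletes

*them* is a pronoun; Principle B requires it to be free in its binding domain — the clause headed by 'needed'.
— the athletes: subject of the matrix clause; c-commands the pronoun but lies outside its binding domain — allowed.
— the delegates: object of the clause headed by 'quoted'; is c-commanded by the pronoun; coreference would bind this R-expression — blocked (Principle C).
— the jurors: subject of the clause headed by 'needed'; c-commands the pronoun within its binding domain — blocked (Principle B).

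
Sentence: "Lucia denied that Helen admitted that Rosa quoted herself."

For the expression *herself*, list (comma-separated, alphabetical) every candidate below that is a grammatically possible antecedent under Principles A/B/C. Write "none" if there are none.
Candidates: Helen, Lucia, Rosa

Rosa

*herself* is a reflexive; Principle A requires it to be bound within its binding domain — the clause headed by 'quoted'.
— Helen: subject of the clause headed by 'admitted'; c-commands the reflexive but lies outside its binding domain — cannot bind it (Principle A).
— Lucia: subject of the matrix clause; c-commands the reflexive but lies outside its binding domain — cannot bind it (Principle A).
— Rosa: subject of the clause headed by 'quoted'; c-commands the reflexive within its binding domain — allowed (Principle A).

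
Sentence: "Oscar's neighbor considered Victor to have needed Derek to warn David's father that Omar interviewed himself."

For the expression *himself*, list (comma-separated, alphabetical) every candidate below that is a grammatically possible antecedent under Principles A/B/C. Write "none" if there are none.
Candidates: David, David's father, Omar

*himself* is a reflexive; Principle A requires it to be bound within its binding domain — the clause headed by 'interviewed'.
— David: possessor inside the object DP of the clause headed by 'warn'; does not c-command the reflexive — cannot bind it (Principle A).
— David's father: object of the clause headed by 'warn'; c-commands the reflexive but lies outside its binding domain — cannot bind it (Principle A).
— Omar: subject of the clause headed by 'interviewed'; c-commands the reflexive within its binding domain — allowed (Principle A).

Omar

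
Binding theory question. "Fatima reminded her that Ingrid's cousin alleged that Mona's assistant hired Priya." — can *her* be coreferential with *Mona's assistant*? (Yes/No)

*her* is a pronoun; Principle B requires it to be free in its binding domain — the matrix clause.
— Mona's assistant: subject of the clause headed by 'hired'; is c-commanded by the pronoun; coreference would bind this R-expression — blocked (Principle C).

No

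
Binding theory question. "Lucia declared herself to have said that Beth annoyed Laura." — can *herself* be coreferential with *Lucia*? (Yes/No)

Yes

*herself* is a reflexive; Principle A requires it to be bound within its binding domain — the matrix clause.
— Lucia: subject of the matrix clause; c-commands the reflexive within its binding domain — allowed (Principle A).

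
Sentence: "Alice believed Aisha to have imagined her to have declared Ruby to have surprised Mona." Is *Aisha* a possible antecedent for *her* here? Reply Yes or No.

No

*her* is a pronoun; Principle B requires it to be free in its binding domain — the clause headed by 'imagined'.
— Aisha: subject of the clause headed by 'imagined'; c-commands the pronoun within its binding domain — blocked (Principle B).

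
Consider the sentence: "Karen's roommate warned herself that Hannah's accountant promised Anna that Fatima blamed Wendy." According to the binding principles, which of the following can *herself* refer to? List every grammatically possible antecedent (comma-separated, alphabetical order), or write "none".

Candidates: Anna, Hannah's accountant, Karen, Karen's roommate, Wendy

*herself* is a reflexive; Principle A requires it to be bound within its binding domain — the matrix clause.
— Anna: object of the clause headed by 'promised'; does not c-command the reflexive — cannot bind it (Principle A).
— Hannah's accountant: subject of the clause headed by 'promised'; does not c-command the reflexive — cannot bind it (Principle A).
— Karen: possessor inside the subject DP of the matrix clause; does not c-command the reflexive — cannot bind it (Principle A).
— Karen's roommate: subject of the matrix clause; c-commands the reflexive within its binding domain — allowed (Principle A).
— Wendy: object of the clause headed by 'blamed'; does not c-command the reflexive — cannot bind it (Principle A).

Karen's roommate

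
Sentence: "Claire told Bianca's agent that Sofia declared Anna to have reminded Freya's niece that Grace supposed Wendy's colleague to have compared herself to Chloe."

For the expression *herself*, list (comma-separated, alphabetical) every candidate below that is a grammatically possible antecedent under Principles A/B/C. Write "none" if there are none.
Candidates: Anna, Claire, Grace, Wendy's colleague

*herself* is a reflexive; Principle A requires it to be bound within its binding domain — the clause headed by 'compared'.
— Anna: subject of the clause headed by 'reminded'; c-commands the reflexive but lies outside its binding domain — cannot bind it (Principle A).
— Claire: subject of the matrix clause; c-commands the reflexive but lies outside its binding domain — cannot bind it (Principle A).
— Grace: subject of the clause headed by 'supposed'; c-commands the reflexive but lies outside its binding domain — cannot bind it (Principle A).
— Wendy's colleague: subject of the clause headed by 'compared'; c-commands the reflexive within its binding domain — allowed (Principle A).

Wendy's colleague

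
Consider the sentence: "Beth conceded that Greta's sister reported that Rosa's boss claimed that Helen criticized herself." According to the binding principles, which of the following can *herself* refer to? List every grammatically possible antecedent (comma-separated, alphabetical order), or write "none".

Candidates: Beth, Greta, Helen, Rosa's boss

Helen

*herself* is a reflexive; Principle A requires it to be bound within its binding domain — the clause headed by 'criticized'.
— Beth: subject of the matrix clause; c-commands the reflexive but lies outside its binding domain — cannot bind it (Principle A).
— Greta: possessor inside the subject DP of the clause headed by 'reported'; does not c-command the reflexive — cannot bind it (Principle A).
— Helen: subject of the clause headed by 'criticized'; c-commands the reflexive within its binding domain — allowed (Principle A).
— Rosa's boss: subject of the clause headed by 'claimed'; c-commands the reflexive but lies outside its binding domain — cannot bind it (Principle A).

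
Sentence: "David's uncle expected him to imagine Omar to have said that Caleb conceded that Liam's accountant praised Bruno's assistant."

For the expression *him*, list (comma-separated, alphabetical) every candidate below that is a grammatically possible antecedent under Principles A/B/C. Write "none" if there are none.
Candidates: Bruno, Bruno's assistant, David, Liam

David

*him* is a pronoun; Principle B requires it to be free in its binding domain — the matrix clause.
— Bruno: possessor inside the object DP of the clause headed by 'praised'; is c-commanded by the pronoun; coreference would bind this R-expression — blocked (Principle C).
— Bruno's assistant: object of the clause headed by 'praised'; is c-commanded by the pronoun; coreference would bind this R-expression — blocked (Principle C).
— David: possessor inside the subject DP of the matrix clause; does not c-command the pronoun — Principle B does not apply; allowed.
— Liam: possessor inside the subject DP of the clause headed by 'praised'; is c-commanded by the pronoun; coreference would bind this R-expression — blocked (Principle C).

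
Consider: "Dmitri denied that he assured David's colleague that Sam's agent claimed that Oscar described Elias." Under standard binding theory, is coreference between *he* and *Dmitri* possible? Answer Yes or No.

Yes

*Dmitri* is an R-expression; Principle C requires it to be free (not bound by any c-commanding expression).
— he: subject of the clause headed by 'assured'; the pronoun does not c-command the R-expression — coreference allowed.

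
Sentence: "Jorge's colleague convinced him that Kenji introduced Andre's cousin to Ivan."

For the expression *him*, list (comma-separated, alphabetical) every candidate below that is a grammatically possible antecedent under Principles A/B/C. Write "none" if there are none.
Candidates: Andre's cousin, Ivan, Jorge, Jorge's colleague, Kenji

Jorge

*him* is a pronoun; Principle B requires it to be free in its binding domain — the matrix clause.
— Andre's cousin: object of the clause headed by 'introduced'; is c-commanded by the pronoun; coreference would bind this R-expression — blocked (Principle C).
— Ivan: second object of the clause headed by 'introduced'; is c-commanded by the pronoun; coreference would bind this R-expression — blocked (Principle C).
— Jorge: possessor inside the subject DP of the matrix clause; does not c-command the pronoun — Principle B does not apply; allowed.
— Jorge's colleague: subject of the matrix clause; c-commands the pronoun within its binding domain — blocked (Principle B).
— Kenji: subject of the clause headed by 'introduced'; is c-commanded by the pronoun; coreference would bind this R-expression — blocked (Principle C).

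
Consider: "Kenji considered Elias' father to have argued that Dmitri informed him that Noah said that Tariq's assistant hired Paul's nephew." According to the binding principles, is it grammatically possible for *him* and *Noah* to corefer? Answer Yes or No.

No

*him* is a pronoun; Principle B requires it to be free in its binding domain — the clause headed by 'informed'.
— Noah: subject of the clause headed by 'said'; is c-commanded by the pronoun; coreference would bind this R-expression — blocked (Principle C).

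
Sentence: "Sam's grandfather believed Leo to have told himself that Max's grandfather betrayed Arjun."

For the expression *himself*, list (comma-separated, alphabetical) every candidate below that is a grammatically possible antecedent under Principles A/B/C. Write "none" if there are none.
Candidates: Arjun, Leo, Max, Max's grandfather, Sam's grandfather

Leo

*himself* is a reflexive; Principle A requires it to be bound within its binding domain — the clause headed by 'told'.
— Arjun: object of the clause headed by 'betrayed'; does not c-command the reflexive — cannot bind it (Principle A).
— Leo: subject of the clause headed by 'told'; c-commands the reflexive within its binding domain — allowed (Principle A).
— Max: possessor inside the subject DP of the clause headed by 'betrayed'; does not c-command the reflexive — cannot bind it (Principle A).
— Max's grandfather: subject of the clause headed by 'betrayed'; does not c-command the reflexive — cannot bind it (Principle A).
— Sam's grandfather: subject of the matrix clause; c-commands the reflexive but lies outside its binding domain — cannot bind it (Principle A).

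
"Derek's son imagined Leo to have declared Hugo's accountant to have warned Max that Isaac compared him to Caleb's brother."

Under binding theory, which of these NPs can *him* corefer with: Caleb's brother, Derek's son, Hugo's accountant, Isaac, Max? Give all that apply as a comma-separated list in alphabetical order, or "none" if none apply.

Derek's son, Hugo's accountant, Max

*him* is a pronoun; Principle B requires it to be free in its binding domain — the clause headed by 'compared'.
— Caleb's brother: second object of the clause headed by 'compared'; is c-commanded by the pronoun; coreference would bind this R-expression — blocked (Principle C).
— Derek's son: subject of the matrix clause; c-commands the pronoun but lies outside its binding domain — allowed.
— Hugo's accountant: subject of the clause headed by 'warned'; c-commands the pronoun but lies outside its binding domain — allowed.
— Isaac: subject of the clause headed by 'compared'; c-commands the pronoun within its binding domain — blocked (Principle B).
— Max: object of the clause headed by 'warned'; c-commands the pronoun but lies outside its binding domain — allowed.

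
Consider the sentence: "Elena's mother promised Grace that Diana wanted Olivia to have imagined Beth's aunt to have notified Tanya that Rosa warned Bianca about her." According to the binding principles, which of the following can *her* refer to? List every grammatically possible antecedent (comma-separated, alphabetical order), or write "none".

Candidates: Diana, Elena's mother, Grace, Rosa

*her* is a pronoun; Principle B requires it to be free in its binding domain — the clause headed by 'warned'.
— Diana: subject of the clause headed by 'wanted'; c-commands the pronoun but lies outside its binding domain — allowed.
— Elena's mother: subject of the matrix clause; c-commands the pronoun but lies outside its binding domain — allowed.
— Grace: object of the matrix clause; c-commands the pronoun but lies outside its binding domain — allowed.
— Rosa: subject of the clause headed by 'warned'; c-commands the pronoun within its binding domain — blocked (Principle B).

Diana, Elena's mother, Grace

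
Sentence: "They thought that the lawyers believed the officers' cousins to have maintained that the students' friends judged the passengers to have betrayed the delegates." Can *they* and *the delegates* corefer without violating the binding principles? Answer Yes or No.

No

*the delegates* is an R-expression; Principle C requires it to be free (not bound by any c-commanding expression).
— they: subject of the matrix clause; the pronoun c-commands the R-expression — coreference blocked (Principle C).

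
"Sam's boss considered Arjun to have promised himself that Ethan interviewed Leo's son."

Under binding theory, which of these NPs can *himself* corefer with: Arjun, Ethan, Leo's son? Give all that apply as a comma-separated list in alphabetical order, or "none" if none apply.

Arjun

*himself* is a reflexive; Principle A requires it to be bound within its binding domain — the clause headed by 'promised'.
— Arjun: subject of the clause headed by 'promised'; c-commands the reflexive within its binding domain — allowed (Principle A).
— Ethan: subject of the clause headed by 'interviewed'; does not c-command the reflexive — cannot bind it (Principle A).
— Leo's son: object of the clause headed by 'interviewed'; does not c-command the reflexive — cannot bind it (Principle A).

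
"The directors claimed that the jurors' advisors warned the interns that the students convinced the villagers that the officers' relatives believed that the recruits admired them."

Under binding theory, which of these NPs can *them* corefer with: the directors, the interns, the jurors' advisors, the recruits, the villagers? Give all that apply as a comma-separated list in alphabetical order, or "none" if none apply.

*them* is a pronoun; Principle B requires it to be free in its binding domain — the clause headed by 'admired'.
— the directors: subject of the matrix clause; c-commands the pronoun but lies outside its binding domain — allowed.
— the interns: object of the clause headed by 'warned'; c-commands the pronoun but lies outside its binding domain — allowed.
— the jurors' advisors: subject of the clause headed by 'warned'; c-commands the pronoun but lies outside its binding domain — allowed.
— the recruits: subject of the clause headed by 'admired'; c-commands the pronoun within its binding domain — blocked (Principle B).
— the villagers: object of the clause headed by 'convinced'; c-commands the pronoun but lies outside its binding domain — allowed.

the directors, the interns, the jurors' advisors, the villagers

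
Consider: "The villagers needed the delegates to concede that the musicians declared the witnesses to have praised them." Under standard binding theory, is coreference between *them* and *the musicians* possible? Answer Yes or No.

*the musicians* is an R-expression; Principle C requires it to be free (not bound by any c-commanding expression).
— them: object of the clause headed by 'praised'; the pronoun does not c-command the R-expression — coreference allowed.

Yes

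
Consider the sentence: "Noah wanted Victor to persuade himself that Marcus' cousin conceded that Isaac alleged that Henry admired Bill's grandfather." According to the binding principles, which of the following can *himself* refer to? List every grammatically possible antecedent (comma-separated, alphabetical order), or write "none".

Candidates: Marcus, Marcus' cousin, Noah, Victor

*himself* is a reflexive; Principle A requires it to be bound within its binding domain — the clause headed by 'persuade'.
— Marcus: possessor inside the subject DP of the clause headed by 'conceded'; does not c-command the reflexive — cannot bind it (Principle A).
— Marcus' cousin: subject of the clause headed by 'conceded'; does not c-command the reflexive — cannot bind it (Principle A).
— Noah: subject of the matrix clause; c-commands the reflexive but lies outside its binding domain — cannot bind it (Principle A).
— Victor: subject of the clause headed by 'persuade'; c-commands the reflexive within its binding domain — allowed (Principle A).

Victor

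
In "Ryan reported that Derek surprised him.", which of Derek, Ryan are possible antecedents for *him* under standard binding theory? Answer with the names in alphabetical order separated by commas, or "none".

Ryan

*him* is a pronoun; Principle B requires it to be free in its binding domain — the clause headed by 'surprised'.
— Derek: subject of the clause headed by 'surprised'; c-commands the pronoun within its binding domain — blocked (Principle B).
— Ryan: subject of the matrix clause; c-commands the pronoun but lies outside its binding domain — allowed.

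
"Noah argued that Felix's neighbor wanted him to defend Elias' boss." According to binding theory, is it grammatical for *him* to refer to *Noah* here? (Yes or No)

*Noah* is an R-expression; Principle C requires it to be free (not bound by any c-commanding expression).
— him: subject of the clause headed by 'defend'; the pronoun does not c-command the R-expression — coreference allowed.

Yes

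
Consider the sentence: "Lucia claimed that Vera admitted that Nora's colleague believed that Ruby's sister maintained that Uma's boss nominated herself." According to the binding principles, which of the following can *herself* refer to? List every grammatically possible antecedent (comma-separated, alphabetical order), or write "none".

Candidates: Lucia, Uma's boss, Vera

*herself* is a reflexive; Principle A requires it to be bound within its binding domain — the clause headed by 'nominated'.
— Lucia: subject of the matrix clause; c-commands the reflexive but lies outside its binding domain — cannot bind it (Principle A).
— Uma's boss: subject of the clause headed by 'nominated'; c-commands the reflexive within its binding domain — allowed (Principle A).
— Vera: subject of the clause headed by 'admitted'; c-commands the reflexive but lies outside its binding domain — cannot bind it (Principle A).

Uma's boss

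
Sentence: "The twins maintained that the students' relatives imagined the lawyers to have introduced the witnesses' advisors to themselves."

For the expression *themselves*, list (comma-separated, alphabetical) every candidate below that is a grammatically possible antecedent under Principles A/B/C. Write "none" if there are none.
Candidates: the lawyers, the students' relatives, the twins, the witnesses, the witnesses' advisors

the lawyers, the witnesses' advisors

*themselves* is a reflexive; Principle A requires it to be bound within its binding domain — the clause headed by 'introduced'.
— the lawyers: subject of the clause headed by 'introduced'; c-commands the reflexive within its binding domain — allowed (Principle A).
— the students' relatives: subject of the clause headed by 'imagined'; c-commands the reflexive but lies outside its binding domain — cannot bind it (Principle A).
— the twins: subject of the matrix clause; c-commands the reflexive but lies outside its binding domain — cannot bind it (Principle A).
— the witnesses: possessor inside the object DP of the clause headed by 'introduced'; does not c-command the reflexive — cannot bind it (Principle A).
— the witnesses' advisors: object of the clause headed by 'introduced'; c-commands the reflexive within its binding domain — allowed (Principle A).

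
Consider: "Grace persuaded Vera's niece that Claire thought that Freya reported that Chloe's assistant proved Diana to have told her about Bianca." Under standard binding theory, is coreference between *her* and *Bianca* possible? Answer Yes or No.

*Bianca* is an R-expression; Principle C requires it to be free (not bound by any c-commanding expression).
— her: object of the clause headed by 'told'; the pronoun c-commands the R-expression — coreference blocked (Principle C).

No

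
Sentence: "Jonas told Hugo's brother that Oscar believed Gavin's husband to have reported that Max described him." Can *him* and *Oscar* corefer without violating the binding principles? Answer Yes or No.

*Oscar* is an R-expression; Principle C requires it to be free (not bound by any c-commanding expression).
— him: object of the clause headed by 'described'; the pronoun does not c-command the R-expression — coreference allowed.

Yes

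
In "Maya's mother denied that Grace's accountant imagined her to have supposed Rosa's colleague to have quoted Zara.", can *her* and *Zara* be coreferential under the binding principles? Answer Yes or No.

*Zara* is an R-expression; Principle C requires it to be free (not bound by any c-commanding expression).
— her: subject of the clause headed by 'supposed'; the pronoun c-commands the R-expression — coreference blocked (Principle C).

No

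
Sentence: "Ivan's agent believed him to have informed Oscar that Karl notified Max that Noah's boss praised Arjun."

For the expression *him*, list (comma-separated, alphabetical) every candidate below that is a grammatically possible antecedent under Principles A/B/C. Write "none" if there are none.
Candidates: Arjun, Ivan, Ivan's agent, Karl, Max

*him* is a pronoun; Principle B requires it to be free in its binding domain — the matrix clause.
— Arjun: object of the clause headed by 'praised'; is c-commanded by the pronoun; coreference would bind this R-expression — blocked (Principle C).
— Ivan: possessor inside the subject DP of the matrix clause; does not c-command the pronoun — Principle B does not apply; allowed.
— Ivan's agent: subject of the matrix clause; c-commands the pronoun within its binding domain — blocked (Principle B).
— Karl: subject of the clause headed by 'notified'; is c-commanded by the pronoun; coreference would bind this R-expression — blocked (Principle C).
— Max: object of the clause headed by 'notified'; is c-commanded by the pronoun; coreference would bind this R-expression — blocked (Principle C).

Ivan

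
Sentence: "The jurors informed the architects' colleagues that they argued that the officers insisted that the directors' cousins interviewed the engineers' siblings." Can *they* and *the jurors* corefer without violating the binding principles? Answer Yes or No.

*the jurors* is an R-expression; Principle C requires it to be free (not bound by any c-commanding expression).
— they: subject of the clause headed by 'argued'; the pronoun does not c-command the R-expression — coreference allowed.

Yes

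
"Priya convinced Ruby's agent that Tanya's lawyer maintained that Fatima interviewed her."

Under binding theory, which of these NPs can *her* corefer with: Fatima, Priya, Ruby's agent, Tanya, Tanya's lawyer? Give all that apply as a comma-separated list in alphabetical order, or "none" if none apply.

*her* is a pronoun; Principle B requires it to be free in its binding domain — the clause headed by 'interviewed'.
— Fatima: subject of the clause headed by 'interviewed'; c-commands the pronoun within its binding domain — blocked (Principle B).
— Priya: subject of the matrix clause; c-commands the pronoun but lies outside its binding domain — allowed.
— Ruby's agent: object of the matrix clause; c-commands the pronoun but lies outside its binding domain — allowed.
— Tanya: possessor inside the subject DP of the clause headed by 'maintained'; does not c-command the pronoun — Principle B does not apply; allowed.
— Tanya's lawyer: subject of the clause headed by 'maintained'; c-commands the pronoun but lies outside its binding domain — allowed.

Priya, Ruby's agent, Tanya, Tanya's lawyer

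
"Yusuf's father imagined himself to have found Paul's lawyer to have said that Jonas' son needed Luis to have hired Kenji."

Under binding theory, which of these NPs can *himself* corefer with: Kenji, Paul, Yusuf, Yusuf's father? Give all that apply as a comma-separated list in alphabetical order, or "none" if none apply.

Yusuf's father

*himself* is a reflexive; Principle A requires it to be bound within its binding domain — the matrix clause.
— Kenji: object of the clause headed by 'hired'; does not c-command the reflexive — cannot bind it (Principle A).
— Paul: possessor inside the subject DP of the clause headed by 'said'; does not c-command the reflexive — cannot bind it (Principle A).
— Yusuf: possessor inside the subject DP of the matrix clause; does not c-command the reflexive — cannot bind it (Principle A).
— Yusuf's father: subject of the matrix clause; c-commands the reflexive within its binding domain — allowed (Principle A).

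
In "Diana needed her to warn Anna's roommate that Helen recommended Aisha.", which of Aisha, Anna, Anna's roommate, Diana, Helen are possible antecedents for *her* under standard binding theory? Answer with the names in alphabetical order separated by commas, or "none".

none

*her* is a pronoun; Principle B requires it to be free in its binding domain — the matrix clause.
— Aisha: object of the clause headed by 'recommended'; is c-commanded by the pronoun; coreference would bind this R-expression — blocked (Principle C).
— Anna: possessor inside the object DP of the clause headed by 'warn'; is c-commanded by the pronoun; coreference would bind this R-expression — blocked (Principle C).
— Anna's roommate: object of the clause headed by 'warn'; is c-commanded by the pronoun; coreference would bind this R-expression — blocked (Principle C).
— Diana: subject of the matrix clause; c-commands the pronoun within its binding domain — blocked (Principle B).
— Helen: subject of the clause headed by 'recommended'; is c-commanded by the pronoun; coreference would bind this R-expression — blocked (Principle C).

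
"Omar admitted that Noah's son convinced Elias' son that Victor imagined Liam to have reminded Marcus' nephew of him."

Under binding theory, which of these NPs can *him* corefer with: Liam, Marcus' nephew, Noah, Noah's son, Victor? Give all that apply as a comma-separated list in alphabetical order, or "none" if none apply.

Noah, Noah's son, Victor

*him* is a pronoun; Principle B requires it to be free in its binding domain — the clause headed by 'reminded'.
— Liam: subject of the clause headed by 'reminded'; c-commands the pronoun within its binding domain — blocked (Principle B).
— Marcus' nephew: object of the clause headed by 'reminded'; c-commands the pronoun within its binding domain — blocked (Principle B).
— Noah: possessor inside the subject DP of the clause headed by 'convinced'; does not c-command the pronoun — Principle B does not apply; allowed.
— Noah's son: subject of the clause headed by 'convinced'; c-commands the pronoun but lies outside its binding domain — allowed.
— Victor: subject of the clause headed by 'imagined'; c-commands the pronoun but lies outside its binding domain — allowed.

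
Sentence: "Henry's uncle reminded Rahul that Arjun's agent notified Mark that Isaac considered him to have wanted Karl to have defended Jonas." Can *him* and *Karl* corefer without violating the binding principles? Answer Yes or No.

*Karl* is an R-expression; Principle C requires it to be free (not bound by any c-commanding expression).
— him: subject of the clause headed by 'wanted'; the pronoun c-commands the R-expression — coreference blocked (Principle C).

No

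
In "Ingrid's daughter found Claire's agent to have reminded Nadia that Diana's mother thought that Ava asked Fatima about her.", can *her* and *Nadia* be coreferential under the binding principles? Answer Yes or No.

*Nadia* is an R-expression; Principle C requires it to be free (not bound by any c-commanding expression).
— her: second object of the clause headed by 'asked'; the pronoun does not c-command the R-expression — coreference allowed.

Yes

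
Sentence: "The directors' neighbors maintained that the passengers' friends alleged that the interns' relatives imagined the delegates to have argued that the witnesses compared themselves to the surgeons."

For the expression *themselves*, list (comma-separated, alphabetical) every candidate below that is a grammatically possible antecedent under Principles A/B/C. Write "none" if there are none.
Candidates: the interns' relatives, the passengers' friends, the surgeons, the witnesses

*themselves* is a reflexive; Principle A requires it to be bound within its binding domain — the clause headed by 'compared'.
— the interns' relatives: subject of the clause headed by 'imagined'; c-commands the reflexive but lies outside its binding domain — cannot bind it (Principle A).
— the passengers' friends: subject of the clause headed by 'alleged'; c-commands the reflexive but lies outside its binding domain — cannot bind it (Principle A).
— the surgeons: second object of the clause headed by 'compared'; does not c-command the reflexive — cannot bind it (Principle A).
— the witnesses: subject of the clause headed by 'compared'; c-commands the reflexive within its binding domain — allowed (Principle A).

the witnesses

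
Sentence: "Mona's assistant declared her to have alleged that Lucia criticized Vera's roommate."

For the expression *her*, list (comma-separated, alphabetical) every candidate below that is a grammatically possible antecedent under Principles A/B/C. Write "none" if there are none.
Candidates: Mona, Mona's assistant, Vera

*her* is a pronoun; Principle B requires it to be free in its binding domain — the matrix clause.
— Mona: possessor inside the subject DP of the matrix clause; does not c-command the pronoun — Principle B does not apply; allowed.
— Mona's assistant: subject of the matrix clause; c-commands the pronoun within its binding domain — blocked (Principle B).
— Vera: possessor inside the object DP of the clause headed by 'criticized'; is c-commanded by the pronoun; coreference would bind this R-expression — blocked (Principle C).

Mona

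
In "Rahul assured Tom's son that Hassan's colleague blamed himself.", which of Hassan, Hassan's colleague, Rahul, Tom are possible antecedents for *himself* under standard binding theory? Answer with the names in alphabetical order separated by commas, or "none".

*himself* is a reflexive; Principle A requires it to be bound within its binding domain — the clause headed by 'blamed'.
— Hassan: possessor inside the subject DP of the clause headed by 'blamed'; does not c-command the reflexive — cannot bind it (Principle A).
— Hassan's colleague: subject of the clause headed by 'blamed'; c-commands the reflexive within its binding domain — allowed (Principle A).
— Rahul: subject of the matrix clause; c-commands the reflexive but lies outside its binding domain — cannot bind it (Principle A).
— Tom: possessor inside the object DP of the matrix clause; does not c-command the reflexive — cannot bind it (Principle A).

Hassan's colleague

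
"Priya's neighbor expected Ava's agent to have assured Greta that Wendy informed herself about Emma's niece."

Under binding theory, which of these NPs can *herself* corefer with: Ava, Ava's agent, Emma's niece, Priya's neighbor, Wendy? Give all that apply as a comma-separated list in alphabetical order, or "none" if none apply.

Wendy

*herself* is a reflexive; Principle A requires it to be bound within its binding domain — the clause headed by 'informed'.
— Ava: possessor inside the subject DP of the clause headed by 'assured'; does not c-command the reflexive — cannot bind it (Principle A).
— Ava's agent: subject of the clause headed by 'assured'; c-commands the reflexive but lies outside its binding domain — cannot bind it (Principle A).
— Emma's niece: second object of the clause headed by 'informed'; does not c-command the reflexive — cannot bind it (Principle A).
— Priya's neighbor: subject of the matrix clause; c-commands the reflexive but lies outside its binding domain — cannot bind it (Principle A).
— Wendy: subject of the clause headed by 'informed'; c-commands the reflexive within its binding domain — allowed (Principle A).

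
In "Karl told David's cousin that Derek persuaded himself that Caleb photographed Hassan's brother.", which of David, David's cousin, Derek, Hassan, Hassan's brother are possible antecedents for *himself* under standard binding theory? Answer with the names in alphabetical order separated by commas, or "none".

Derek

*himself* is a reflexive; Principle A requires it to be bound within its binding domain — the clause headed by 'persuaded'.
— David: possessor inside the object DP of the matrix clause; does not c-command the reflexive — cannot bind it (Principle A).
— David's cousin: object of the matrix clause; c-commands the reflexive but lies outside its binding domain — cannot bind it (Principle A).
— Derek: subject of the clause headed by 'persuaded'; c-commands the reflexive within its binding domain — allowed (Principle A).
— Hassan: possessor inside the object DP of the clause headed by 'photographed'; does not c-command the reflexive — cannot bind it (Principle A).
— Hassan's brother: object of the clause headed by 'photographed'; does not c-command the reflexive — cannot bind it (Principle A).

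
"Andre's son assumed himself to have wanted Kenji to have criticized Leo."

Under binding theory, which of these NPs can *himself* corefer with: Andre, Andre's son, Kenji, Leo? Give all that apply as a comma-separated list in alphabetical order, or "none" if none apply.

*himself* is a reflexive; Principle A requires it to be bound within its binding domain — the matrix clause.
— Andre: possessor inside the subject DP of the matrix clause; does not c-command the reflexive — cannot bind it (Principle A).
— Andre's son: subject of the matrix clause; c-commands the reflexive within its binding domain — allowed (Principle A).
— Kenji: subject of the clause headed by 'criticized'; does not c-command the reflexive — cannot bind it (Principle A).
— Leo: object of the clause headed by 'criticized'; does not c-command the reflexive — cannot bind it (Principle A).

Andre's son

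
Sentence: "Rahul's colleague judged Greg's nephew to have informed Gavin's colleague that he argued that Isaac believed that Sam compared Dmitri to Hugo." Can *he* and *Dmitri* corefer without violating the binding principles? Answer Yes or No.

*Dmitri* is an R-expression; Principle C requires it to be free (not bound by any c-commanding expression).
— he: subject of the clause headed by 'argued'; the pronoun c-commands the R-expression — coreference blocked (Principle C).

No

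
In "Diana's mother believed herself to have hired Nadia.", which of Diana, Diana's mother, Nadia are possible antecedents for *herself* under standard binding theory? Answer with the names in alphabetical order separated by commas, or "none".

Diana's mother

*herself* is a reflexive; Principle A requires it to be bound within its binding domain — the matrix clause.
— Diana: possessor inside the subject DP of the matrix clause; does not c-command the reflexive — cannot bind it (Principle A).
— Diana's mother: subject of the matrix clause; c-commands the reflexive within its binding domain — allowed (Principle A).
— Nadia: object of the clause headed by 'hired'; does not c-command the reflexive — cannot bind it (Principle A).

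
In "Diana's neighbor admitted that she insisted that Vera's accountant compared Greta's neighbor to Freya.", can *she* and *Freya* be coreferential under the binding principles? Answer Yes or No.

*Freya* is an R-expression; Principle C requires it to be free (not bound by any c-commanding expression).
— she: subject of the clause headed by 'insisted'; the pronoun c-commands the R-expression — coreference blocked (Principle C).

No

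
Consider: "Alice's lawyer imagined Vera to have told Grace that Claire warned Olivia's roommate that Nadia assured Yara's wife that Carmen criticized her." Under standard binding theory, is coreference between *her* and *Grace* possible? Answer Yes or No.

*Grace* is an R-expression; Principle C requires it to be free (not bound by any c-commanding expression).
— her: object of the clause headed by 'criticized'; the pronoun does not c-command the R-expression — coreference allowed.

Yes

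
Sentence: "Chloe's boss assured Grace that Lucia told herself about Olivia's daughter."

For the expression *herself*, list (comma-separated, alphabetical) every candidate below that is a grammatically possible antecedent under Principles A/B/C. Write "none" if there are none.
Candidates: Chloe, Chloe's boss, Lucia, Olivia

Lucia

*herself* is a reflexive; Principle A requires it to be bound within its binding domain — the clause headed by 'told'.
— Chloe: possessor inside the subject DP of the matrix clause; does not c-command the reflexive — cannot bind it (Principle A).
— Chloe's boss: subject of the matrix clause; c-commands the reflexive but lies outside its binding domain — cannot bind it (Principle A).
— Lucia: subject of the clause headed by 'told'; c-commands the reflexive within its binding domain — allowed (Principle A).
— Olivia: possessor inside the second object DP of the clause headed by 'told'; does not c-command the reflexive — cannot bind it (Principle A).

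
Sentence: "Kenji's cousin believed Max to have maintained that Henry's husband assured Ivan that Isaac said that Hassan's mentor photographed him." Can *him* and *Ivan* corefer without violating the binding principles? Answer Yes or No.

Yes

*Ivan* is an R-expression; Principle C requires it to be free (not bound by any c-commanding expression).
— him: object of the clause headed by 'photographed'; the pronoun does not c-command the R-expression — coreference allowed.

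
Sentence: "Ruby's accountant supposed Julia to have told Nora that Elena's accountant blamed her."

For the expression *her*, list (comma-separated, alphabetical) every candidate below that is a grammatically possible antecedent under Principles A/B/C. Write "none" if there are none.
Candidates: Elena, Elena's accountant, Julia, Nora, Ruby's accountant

*her* is a pronoun; Principle B requires it to be free in its binding domain — the clause headed by 'blamed'.
— Elena: possessor inside the subject DP of the clause headed by 'blamed'; does not c-command the pronoun — Principle B does not apply; allowed.
— Elena's accountant: subject of the clause headed by 'blamed'; c-commands the pronoun within its binding domain — blocked (Principle B).
— Julia: subject of the clause headed by 'told'; c-commands the pronoun but lies outside its binding domain — allowed.
— Nora: object of the clause headed by 'told'; c-commands the pronoun but lies outside its binding domain — allowed.
— Ruby's accountant: subject of the matrix clause; c-commands the pronoun but lies outside its binding domain — allowed.

Elena, Julia, Nora, Ruby's accountant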